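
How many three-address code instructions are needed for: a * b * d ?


Expression: a * b * d
Generating three-address code (respecting * over +/- precedence):
  Instruction 1: t1 = a * b
  Instruction 2: t2 = t1 * d
Total instructions: 2

2


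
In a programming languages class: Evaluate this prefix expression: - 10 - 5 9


Parsing prefix expression: - 10 - 5 9
Step 1: Innermost operation '- 5 9'
  5 - 9 = -4
Step 2: Outer operation '- 10 [-4]'
  10 - -4 = 14

14


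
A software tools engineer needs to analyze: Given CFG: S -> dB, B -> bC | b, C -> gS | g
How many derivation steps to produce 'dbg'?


Grammar: S -> dB, B -> bC | b, C -> gS | g
Deriving 'dbg':
Step 1: S -> dB => dB
Step 2: B -> bC => dbC
Step 3: C -> g => dbg
Total derivation steps: 3

3


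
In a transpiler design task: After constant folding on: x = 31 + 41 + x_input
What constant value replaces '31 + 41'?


Identifying constant sub-expression:
  Original: x = 31 + 41 + x_input
  31 and 41 are both compile-time constants
  Evaluating: 31 + 41 = 72
  After folding: x = 72 + x_input

72


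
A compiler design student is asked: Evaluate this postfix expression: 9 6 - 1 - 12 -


Processing tokens left to right:
Push 9, Push 6
Pop 9 and 6, compute 9 - 6 = 3, push 3
Push 1
Pop 3 and 1, compute 3 - 1 = 2, push 2
Push 12
Pop 2 and 12, compute 2 - 12 = -10, push -10
Stack result: -10

-10


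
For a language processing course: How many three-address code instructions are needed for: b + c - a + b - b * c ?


Expression: b + c - a + b - b * c
Generating three-address code (respecting * over +/- precedence):
  Instruction 1: t1 = b * c
  Instruction 2: t2 = b + c
  Instruction 3: t3 = t2 - a
  Instruction 4: t4 = t3 + b
  Instruction 5: t5 = t4 - t1
Total instructions: 5

5


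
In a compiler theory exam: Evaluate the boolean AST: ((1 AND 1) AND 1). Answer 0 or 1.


Step 1: Evaluate inner node
  1 AND 1 = 1
Step 2: Evaluate root node
  1 AND 1 = 1

1


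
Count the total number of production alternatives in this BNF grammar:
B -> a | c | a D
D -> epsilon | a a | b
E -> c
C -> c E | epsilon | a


Counting alternatives per rule:
  B: 3 alternative(s)
  D: 3 alternative(s)
  E: 1 alternative(s)
  C: 3 alternative(s)
Sum: 3 + 3 + 1 + 3 = 10

10


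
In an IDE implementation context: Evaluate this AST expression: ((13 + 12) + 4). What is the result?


Expression: ((13 + 12) + 4)
Evaluating step by step:
  13 + 12 = 25
  25 + 4 = 29
Result: 29

29


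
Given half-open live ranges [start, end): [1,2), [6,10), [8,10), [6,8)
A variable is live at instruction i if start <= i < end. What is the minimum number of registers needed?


Live ranges:
  Var0: [1, 2)
  Var1: [6, 10)
  Var2: [8, 10)
  Var3: [6, 8)
Sweep-line events (position, delta, active):
  pos=1 start -> active=1
  pos=2 end -> active=0
  pos=6 start -> active=1
  pos=6 start -> active=2
  pos=8 end -> active=1
  pos=8 start -> active=2
  pos=10 end -> active=1
  pos=10 end -> active=0
Maximum simultaneous active: 2
Minimum registers needed: 2

2


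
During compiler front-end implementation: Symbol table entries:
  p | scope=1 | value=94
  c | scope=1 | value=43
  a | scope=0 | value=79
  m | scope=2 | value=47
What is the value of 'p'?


Searching symbol table for 'p':
  p | scope=1 | value=94 <- MATCH
  c | scope=1 | value=43
  a | scope=0 | value=79
  m | scope=2 | value=47
Found 'p' at scope 1 with value 94

94


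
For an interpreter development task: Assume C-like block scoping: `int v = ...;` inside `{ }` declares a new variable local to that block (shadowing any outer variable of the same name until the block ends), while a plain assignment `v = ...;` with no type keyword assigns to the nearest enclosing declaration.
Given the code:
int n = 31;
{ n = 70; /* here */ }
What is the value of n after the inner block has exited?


Analyzing scoping rules:
Outer scope: declares n = 31
Inner block: 'n = 70;' has no type keyword, so it is an assignment to the outer n (no shadowing)
The assignment changed the outer variable itself, so the new value persists after the block -> 70
Result: 70

70


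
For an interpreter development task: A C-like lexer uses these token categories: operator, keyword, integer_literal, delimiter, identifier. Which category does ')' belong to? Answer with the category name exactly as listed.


Token: ')'
Checking categories:
  identifier: no
  integer_literal: no
  operator: no
  keyword: no
  delimiter: YES
Category: delimiter

delimiter


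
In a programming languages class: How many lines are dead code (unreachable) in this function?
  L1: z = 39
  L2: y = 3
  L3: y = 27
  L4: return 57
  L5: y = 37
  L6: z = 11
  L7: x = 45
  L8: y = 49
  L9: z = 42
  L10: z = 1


Analyzing control flow:
  L1: reachable (before return)
  L2: reachable (before return)
  L3: reachable (before return)
  L4: reachable (return statement)
  L5: DEAD (after return at L4)
  L6: DEAD (after return at L4)
  L7: DEAD (after return at L4)
  L8: DEAD (after return at L4)
  L9: DEAD (after return at L4)
  L10: DEAD (after return at L4)
Return at L4, total lines = 10
Dead lines: L5 through L10
Count: 6

6


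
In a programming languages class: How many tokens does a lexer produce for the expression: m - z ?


Scanning 'm - z'
Token 1: 'm' -> identifier
Token 2: '-' -> operator
Token 3: 'z' -> identifier
Total tokens: 3

3


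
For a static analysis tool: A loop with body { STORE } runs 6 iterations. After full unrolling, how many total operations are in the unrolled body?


Loop body operations: STORE (1 op per iteration)
Unrolling 6 iterations:
  Iteration 1: STORE (1 ops)
  Iteration 2: STORE (1 ops)
  Iteration 3: STORE (1 ops)
  Iteration 4: STORE (1 ops)
  Iteration 5: STORE (1 ops)
  Iteration 6: STORE (1 ops)
Total: 6 iterations * 1 ops/iter = 6 operations

6


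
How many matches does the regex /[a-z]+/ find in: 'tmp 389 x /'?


Pattern: /[a-z]+/ (identifiers)
Input: 'tmp 389 x /'
Scanning for matches:
  Match 1: 'tmp'
  Match 2: 'x'
Total matches: 2

2


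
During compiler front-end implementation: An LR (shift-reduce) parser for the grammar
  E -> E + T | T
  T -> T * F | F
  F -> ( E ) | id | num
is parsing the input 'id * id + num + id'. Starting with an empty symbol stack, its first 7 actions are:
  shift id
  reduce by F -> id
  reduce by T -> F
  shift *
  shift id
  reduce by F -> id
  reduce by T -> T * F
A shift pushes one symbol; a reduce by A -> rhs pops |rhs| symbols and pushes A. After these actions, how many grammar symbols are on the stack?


Tracking the symbol stack through each action:
  Action 1: shift 'id' : push -> stack = [id] (size 1)
  Action 2: reduce by F -> id : pop 1, push F -> stack = [F] (size 1)
  Action 3: reduce by T -> F : pop 1, push T -> stack = [T] (size 1)
  Action 4: shift '*' : push -> stack = [T, *] (size 2)
  Action 5: shift 'id' : push -> stack = [T, *, id] (size 3)
  Action 6: reduce by F -> id : pop 1, push F -> stack = [T, *, F] (size 3)
  Action 7: reduce by T -> T * F : pop 3, push T -> stack = [T] (size 1)
Final stack size: 1

1


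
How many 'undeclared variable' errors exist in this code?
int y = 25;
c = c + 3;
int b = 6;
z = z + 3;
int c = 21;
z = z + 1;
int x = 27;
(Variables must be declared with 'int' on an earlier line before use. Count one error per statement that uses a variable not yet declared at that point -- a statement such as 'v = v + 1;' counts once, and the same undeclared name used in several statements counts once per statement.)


Scanning code line by line:
  Line 1: declare 'y' -> declared = ['y']
  Line 2: use 'c' -> ERROR (undeclared)
  Line 3: declare 'b' -> declared = ['b', 'y']
  Line 4: use 'z' -> ERROR (undeclared)
  Line 5: declare 'c' -> declared = ['b', 'c', 'y']
  Line 6: use 'z' -> ERROR (undeclared)
  Line 7: declare 'x' -> declared = ['b', 'c', 'x', 'y']
Total undeclared variable errors: 3

3


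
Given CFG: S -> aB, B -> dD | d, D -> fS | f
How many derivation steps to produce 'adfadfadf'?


Grammar: S -> aB, B -> dD | d, D -> fS | f
Deriving 'adfadfadf':
Step 1: S -> aB => aB
Step 2: B -> dD => adD
Step 3: D -> fS => adfS
Step 4: S -> aB => adfaB
Step 5: B -> dD => adfadD
Step 6: D -> fS => adfadfS
Step 7: S -> aB => adfadfaB
Step 8: B -> dD => adfadfadD
Step 9: D -> f => adfadfadf
Total derivation steps: 9

9


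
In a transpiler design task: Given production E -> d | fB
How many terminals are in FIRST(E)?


Production: E -> d | fB
Examining each alternative for leading terminals:
  E -> d : first terminal = 'd'
  E -> fB : first terminal = 'f'
FIRST(E) = {d, f}
Count: 2

2


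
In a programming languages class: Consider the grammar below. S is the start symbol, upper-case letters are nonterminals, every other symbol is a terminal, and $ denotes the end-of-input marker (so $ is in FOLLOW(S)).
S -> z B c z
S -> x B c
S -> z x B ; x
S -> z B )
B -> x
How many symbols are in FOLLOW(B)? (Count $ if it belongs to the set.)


S is the start symbol and does not occur in any rule body, so FOLLOW(S) = {$}.
Examining every occurrence of B in a rule body:
  S -> z B c z : B is followed by terminal 'c' -> add 'c'
  S -> x B c : B is followed by terminal 'c' -> add 'c' (already in the set)
  S -> z x B ; x : B is followed by terminal ';' -> add ';'
  S -> z B ) : B is followed by terminal ')' -> add ')'
  B -> x : B does not occur in the body -> contributes nothing
FOLLOW(B) = {), ;, c}
Count: 3

3


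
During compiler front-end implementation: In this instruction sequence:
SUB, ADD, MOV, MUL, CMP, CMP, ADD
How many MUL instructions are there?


Scanning instruction sequence for MUL:
  Position 1: SUB
  Position 2: ADD
  Position 3: MOV
  Position 4: MUL <- MATCH
  Position 5: CMP
  Position 6: CMP
  Position 7: ADD
Matches at positions: [4]
Total MUL count: 1

1


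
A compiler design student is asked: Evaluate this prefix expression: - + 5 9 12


Parsing prefix expression: - + 5 9 12
Step 1: Innermost operation '+ 5 9'
  5 + 9 = 14
Step 2: Outer operation '- [14] 12'
  14 - 12 = 2

2


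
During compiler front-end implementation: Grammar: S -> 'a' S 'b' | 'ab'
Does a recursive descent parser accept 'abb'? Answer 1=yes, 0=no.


Grammar accepts strings of the form a^n b^n (n >= 1)
Word: 'abb'
Counting: 1 a's and 2 b's
Check: 1 == 2? No
Mismatch: a-count != b-count
Rejected

0


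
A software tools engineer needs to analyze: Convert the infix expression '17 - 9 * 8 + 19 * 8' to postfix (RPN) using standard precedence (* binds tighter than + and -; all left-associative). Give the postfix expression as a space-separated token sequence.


Applying the shunting-yard algorithm:
  Operand 17 -> output
  Push '-' onto operator stack -> op-stack: [-]
  Operand 9 -> output
  Push '*' onto operator stack -> op-stack: [-, *]
  Operand 8 -> output
  See '+' (prec 1); top '*' (prec 2) >= it -> pop '*' to output
  See '+' (prec 1); top '-' (prec 1) >= it -> pop '-' to output
  Push '+' onto operator stack -> op-stack: [+]
  Operand 19 -> output
  Push '*' onto operator stack -> op-stack: [+, *]
  Operand 8 -> output
  End of input: pop '*' to output
  End of input: pop '+' to output
Postfix result: 17 9 8 * - 19 8 * +

17 9 8 * - 19 8 * +


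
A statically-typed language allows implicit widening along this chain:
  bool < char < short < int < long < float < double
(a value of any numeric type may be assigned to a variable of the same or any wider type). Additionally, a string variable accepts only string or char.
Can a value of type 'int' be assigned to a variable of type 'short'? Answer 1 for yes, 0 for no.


Target variable type: short
Source value type: int
Numeric ranks: int=3, short=2
Widening allowed iff rank(source) <= rank(target): 3 <= 2? No
Result: 0

0


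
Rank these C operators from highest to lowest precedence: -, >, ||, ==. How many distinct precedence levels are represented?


Looking up precedence for each operator:
  - -> precedence 5
  > -> precedence 4
  || -> precedence 1
  == -> precedence 3
Sorted highest to lowest: -, >, ==, ||
Distinct precedence values: [5, 4, 3, 1]
Number of distinct levels: 4

4


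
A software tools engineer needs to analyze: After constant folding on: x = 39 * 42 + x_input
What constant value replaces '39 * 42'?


Identifying constant sub-expression:
  Original: x = 39 * 42 + x_input
  39 and 42 are both compile-time constants
  Evaluating: 39 * 42 = 1638
  After folding: x = 1638 + x_input

1638


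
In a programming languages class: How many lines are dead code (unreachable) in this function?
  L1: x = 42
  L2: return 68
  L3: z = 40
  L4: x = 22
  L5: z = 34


Analyzing control flow:
  L1: reachable (before return)
  L2: reachable (return statement)
  L3: DEAD (after return at L2)
  L4: DEAD (after return at L2)
  L5: DEAD (after return at L2)
Return at L2, total lines = 5
Dead lines: L3 through L5
Count: 3

3


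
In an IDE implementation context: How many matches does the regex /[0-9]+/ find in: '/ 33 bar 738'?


Pattern: /[0-9]+/ (int literals)
Input: '/ 33 bar 738'
Scanning for matches:
  Match 1: '33'
  Match 2: '738'
Total matches: 2

2


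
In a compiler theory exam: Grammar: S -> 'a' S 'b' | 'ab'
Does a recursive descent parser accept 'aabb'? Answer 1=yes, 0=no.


Grammar accepts strings of the form a^n b^n (n >= 1)
Word: 'aabb'
Counting: 2 a's and 2 b's
Check: 2 == 2? Yes
Derivation (S -> aSb applied 1 time(s), then S -> ab): S => aSb => aabb
Accepted

1


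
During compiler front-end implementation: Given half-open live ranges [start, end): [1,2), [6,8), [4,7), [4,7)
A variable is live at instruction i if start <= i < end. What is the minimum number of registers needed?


Live ranges:
  Var0: [1, 2)
  Var1: [6, 8)
  Var2: [4, 7)
  Var3: [4, 7)
Sweep-line events (position, delta, active):
  pos=1 start -> active=1
  pos=2 end -> active=0
  pos=4 start -> active=1
  pos=4 start -> active=2
  pos=6 start -> active=3
  pos=7 end -> active=2
  pos=7 end -> active=1
  pos=8 end -> active=0
Maximum simultaneous active: 3
Minimum registers needed: 3

3


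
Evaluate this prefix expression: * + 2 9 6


Parsing prefix expression: * + 2 9 6
Step 1: Innermost operation '+ 2 9'
  2 + 9 = 11
Step 2: Outer operation '* [11] 6'
  11 * 6 = 66

66


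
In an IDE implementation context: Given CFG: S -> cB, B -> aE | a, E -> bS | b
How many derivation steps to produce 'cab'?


Grammar: S -> cB, B -> aE | a, E -> bS | b
Deriving 'cab':
Step 1: S -> cB => cB
Step 2: B -> aE => caE
Step 3: E -> b => cab
Total derivation steps: 3

3


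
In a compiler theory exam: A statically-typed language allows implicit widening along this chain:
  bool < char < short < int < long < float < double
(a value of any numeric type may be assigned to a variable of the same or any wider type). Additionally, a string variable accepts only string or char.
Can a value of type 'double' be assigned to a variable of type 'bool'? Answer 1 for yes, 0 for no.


Target variable type: bool
Source value type: double
Numeric ranks: double=6, bool=0
Widening allowed iff rank(source) <= rank(target): 6 <= 0? No
Result: 0

0


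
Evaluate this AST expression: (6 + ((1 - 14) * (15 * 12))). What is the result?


Expression: (6 + ((1 - 14) * (15 * 12)))
Evaluating step by step:
  1 - 14 = -13
  15 * 12 = 180
  -13 * 180 = -2340
  6 + -2340 = -2334
Result: -2334

-2334


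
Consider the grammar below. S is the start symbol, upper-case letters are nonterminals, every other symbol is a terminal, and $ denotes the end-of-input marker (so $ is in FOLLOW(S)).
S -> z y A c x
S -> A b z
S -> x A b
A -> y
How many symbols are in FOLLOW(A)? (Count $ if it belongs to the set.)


S is the start symbol and does not occur in any rule body, so FOLLOW(S) = {$}.
Examining every occurrence of A in a rule body:
  S -> z y A c x : A is followed by terminal 'c' -> add 'c'
  S -> A b z : A is followed by terminal 'b' -> add 'b'
  S -> x A b : A is followed by terminal 'b' -> add 'b' (already in the set)
  A -> y : A does not occur in the body -> contributes nothing
FOLLOW(A) = {b, c}
Count: 2

2


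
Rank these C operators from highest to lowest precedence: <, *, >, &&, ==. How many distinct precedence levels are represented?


Looking up precedence for each operator:
  < -> precedence 4
  * -> precedence 6
  > -> precedence 4
  && -> precedence 2
  == -> precedence 3
Sorted highest to lowest: *, <, >, ==, &&
Distinct precedence values: [6, 4, 3, 2]
Number of distinct levels: 4

4


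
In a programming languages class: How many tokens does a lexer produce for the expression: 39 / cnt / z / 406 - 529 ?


Scanning '39 / cnt / z / 406 - 529'
Token 1: '39' -> integer_literal
Token 2: '/' -> operator
Token 3: 'cnt' -> identifier
Token 4: '/' -> operator
Token 5: 'z' -> identifier
Token 6: '/' -> operator
Token 7: '406' -> integer_literal
Token 8: '-' -> operator
Token 9: '529' -> integer_literal
Total tokens: 9

9


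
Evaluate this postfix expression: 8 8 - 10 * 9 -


Processing tokens left to right:
Push 8, Push 8
Pop 8 and 8, compute 8 - 8 = 0, push 0
Push 10
Pop 0 and 10, compute 0 * 10 = 0, push 0
Push 9
Pop 0 and 9, compute 0 - 9 = -9, push -9
Stack result: -9

-9


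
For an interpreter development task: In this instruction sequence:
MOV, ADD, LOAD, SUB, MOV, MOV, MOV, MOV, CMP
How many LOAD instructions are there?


Scanning instruction sequence for LOAD:
  Position 1: MOV
  Position 2: ADD
  Position 3: LOAD <- MATCH
  Position 4: SUB
  Position 5: MOV
  Position 6: MOV
  Position 7: MOV
  Position 8: MOV
  Position 9: CMP
Matches at positions: [3]
Total LOAD count: 1

1


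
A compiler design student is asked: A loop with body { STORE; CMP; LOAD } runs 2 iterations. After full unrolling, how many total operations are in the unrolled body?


Loop body operations: STORE, CMP, LOAD (3 ops per iteration)
Unrolling 2 iterations:
  Iteration 1: STORE, CMP, LOAD (3 ops)
  Iteration 2: STORE, CMP, LOAD (3 ops)
Total: 2 iterations * 3 ops/iter = 6 operations

6


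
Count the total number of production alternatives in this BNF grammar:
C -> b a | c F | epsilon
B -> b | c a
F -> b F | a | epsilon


Counting alternatives per rule:
  C: 3 alternative(s)
  B: 2 alternative(s)
  F: 3 alternative(s)
Sum: 3 + 2 + 3 = 8

8


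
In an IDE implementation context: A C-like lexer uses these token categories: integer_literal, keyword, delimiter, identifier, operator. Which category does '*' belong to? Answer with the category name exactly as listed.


Token: '*'
Checking categories:
  identifier: no
  integer_literal: no
  operator: YES
  keyword: no
  delimiter: no
Category: operator

operator


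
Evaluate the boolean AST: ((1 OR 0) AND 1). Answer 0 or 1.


Step 1: Evaluate inner node
  1 OR 0 = 1
Step 2: Evaluate root node
  1 AND 1 = 1

1


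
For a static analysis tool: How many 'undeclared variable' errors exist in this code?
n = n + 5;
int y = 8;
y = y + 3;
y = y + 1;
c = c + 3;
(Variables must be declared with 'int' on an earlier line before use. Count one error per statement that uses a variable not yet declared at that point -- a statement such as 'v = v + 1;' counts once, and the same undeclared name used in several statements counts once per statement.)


Scanning code line by line:
  Line 1: use 'n' -> ERROR (undeclared)
  Line 2: declare 'y' -> declared = ['y']
  Line 3: use 'y' -> OK (declared)
  Line 4: use 'y' -> OK (declared)
  Line 5: use 'c' -> ERROR (undeclared)
Total undeclared variable errors: 2

2


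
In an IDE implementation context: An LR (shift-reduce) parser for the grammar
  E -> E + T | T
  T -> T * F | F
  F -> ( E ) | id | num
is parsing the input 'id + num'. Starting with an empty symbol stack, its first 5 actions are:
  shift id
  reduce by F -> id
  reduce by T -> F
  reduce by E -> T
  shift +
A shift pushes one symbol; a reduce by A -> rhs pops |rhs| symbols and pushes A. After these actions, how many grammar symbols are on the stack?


Tracking the symbol stack through each action:
  Action 1: shift 'id' : push -> stack = [id] (size 1)
  Action 2: reduce by F -> id : pop 1, push F -> stack = [F] (size 1)
  Action 3: reduce by T -> F : pop 1, push T -> stack = [T] (size 1)
  Action 4: reduce by E -> T : pop 1, push E -> stack = [E] (size 1)
  Action 5: shift '+' : push -> stack = [E, +] (size 2)
Final stack size: 2

2


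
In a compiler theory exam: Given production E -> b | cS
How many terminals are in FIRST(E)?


Production: E -> b | cS
Examining each alternative for leading terminals:
  E -> b : first terminal = 'b'
  E -> cS : first terminal = 'c'
FIRST(E) = {b, c}
Count: 2

2


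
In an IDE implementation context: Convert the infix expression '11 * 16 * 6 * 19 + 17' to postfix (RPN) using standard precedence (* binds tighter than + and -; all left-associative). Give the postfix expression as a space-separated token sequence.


Applying the shunting-yard algorithm:
  Operand 11 -> output
  Push '*' onto operator stack -> op-stack: [*]
  Operand 16 -> output
  See '*' (prec 2); top '*' (prec 2) >= it -> pop '*' to output
  Push '*' onto operator stack -> op-stack: [*]
  Operand 6 -> output
  See '*' (prec 2); top '*' (prec 2) >= it -> pop '*' to output
  Push '*' onto operator stack -> op-stack: [*]
  Operand 19 -> output
  See '+' (prec 1); top '*' (prec 2) >= it -> pop '*' to output
  Push '+' onto operator stack -> op-stack: [+]
  Operand 17 -> output
  End of input: pop '+' to output
Postfix result: 11 16 * 6 * 19 * 17 +

11 16 * 6 * 19 * 17 +


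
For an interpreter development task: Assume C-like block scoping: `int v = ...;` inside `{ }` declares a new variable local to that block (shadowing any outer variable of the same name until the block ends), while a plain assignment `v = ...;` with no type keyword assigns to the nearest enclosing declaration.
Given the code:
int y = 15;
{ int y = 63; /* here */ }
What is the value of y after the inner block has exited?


Analyzing scoping rules:
Outer scope: declares y = 15
Inner block: 'int y = 63;' declares a NEW y that shadows the outer one
When the block exits the inner y goes out of scope; the outer y was never modified -> 15
Result: 15

15


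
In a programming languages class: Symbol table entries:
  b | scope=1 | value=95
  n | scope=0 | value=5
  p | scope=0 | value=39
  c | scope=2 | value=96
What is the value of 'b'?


Searching symbol table for 'b':
  b | scope=1 | value=95 <- MATCH
  n | scope=0 | value=5
  p | scope=0 | value=39
  c | scope=2 | value=96
Found 'b' at scope 1 with value 95

95


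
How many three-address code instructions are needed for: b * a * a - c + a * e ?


Expression: b * a * a - c + a * e
Generating three-address code (respecting * over +/- precedence):
  Instruction 1: t1 = b * a
  Instruction 2: t2 = t1 * a
  Instruction 3: t3 = a * e
  Instruction 4: t4 = t2 - c
  Instruction 5: t5 = t4 + t3
Total instructions: 5

5


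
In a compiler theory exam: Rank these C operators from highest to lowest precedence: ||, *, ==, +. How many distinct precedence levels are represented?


Looking up precedence for each operator:
  || -> precedence 1
  * -> precedence 6
  == -> precedence 3
  + -> precedence 5
Sorted highest to lowest: *, +, ==, ||
Distinct precedence values: [6, 5, 3, 1]
Number of distinct levels: 4

4


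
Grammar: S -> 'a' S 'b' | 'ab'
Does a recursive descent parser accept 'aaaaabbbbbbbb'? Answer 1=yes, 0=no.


Grammar accepts strings of the form a^n b^n (n >= 1)
Word: 'aaaaabbbbbbbb'
Counting: 5 a's and 8 b's
Check: 5 == 8? No
Mismatch: a-count != b-count
Rejected

0


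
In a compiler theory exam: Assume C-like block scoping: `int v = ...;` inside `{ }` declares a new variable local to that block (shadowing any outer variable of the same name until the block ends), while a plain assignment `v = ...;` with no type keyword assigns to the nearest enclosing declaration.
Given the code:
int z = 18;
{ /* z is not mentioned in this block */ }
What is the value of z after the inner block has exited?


Analyzing scoping rules:
Outer scope: declares z = 18
Inner block: z is neither redeclared nor assigned -> unchanged
After the block -> 18
Result: 18

18


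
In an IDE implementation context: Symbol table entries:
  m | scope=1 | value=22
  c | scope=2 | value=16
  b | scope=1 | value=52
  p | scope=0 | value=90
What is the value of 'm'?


Searching symbol table for 'm':
  m | scope=1 | value=22 <- MATCH
  c | scope=2 | value=16
  b | scope=1 | value=52
  p | scope=0 | value=90
Found 'm' at scope 1 with value 22

22


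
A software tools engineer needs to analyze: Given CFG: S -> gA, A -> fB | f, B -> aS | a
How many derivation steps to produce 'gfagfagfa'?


Grammar: S -> gA, A -> fB | f, B -> aS | a
Deriving 'gfagfagfa':
Step 1: S -> gA => gA
Step 2: A -> fB => gfB
Step 3: B -> aS => gfaS
Step 4: S -> gA => gfagA
Step 5: A -> fB => gfagfB
Step 6: B -> aS => gfagfaS
Step 7: S -> gA => gfagfagA
Step 8: A -> fB => gfagfagfB
Step 9: B -> a => gfagfagfa
Total derivation steps: 9

9


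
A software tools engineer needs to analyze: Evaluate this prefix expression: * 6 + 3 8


Parsing prefix expression: * 6 + 3 8
Step 1: Innermost operation '+ 3 8'
  3 + 8 = 11
Step 2: Outer operation '* 6 [11]'
  6 * 11 = 66

66


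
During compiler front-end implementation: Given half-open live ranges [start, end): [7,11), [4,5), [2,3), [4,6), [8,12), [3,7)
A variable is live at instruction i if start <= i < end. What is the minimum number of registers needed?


Live ranges:
  Var0: [7, 11)
  Var1: [4, 5)
  Var2: [2, 3)
  Var3: [4, 6)
  Var4: [8, 12)
  Var5: [3, 7)
Sweep-line events (position, delta, active):
  pos=2 start -> active=1
  pos=3 end -> active=0
  pos=3 start -> active=1
  pos=4 start -> active=2
  pos=4 start -> active=3
  pos=5 end -> active=2
  pos=6 end -> active=1
  pos=7 end -> active=0
  pos=7 start -> active=1
  pos=8 start -> active=2
  pos=11 end -> active=1
  pos=12 end -> active=0
Maximum simultaneous active: 3
Minimum registers needed: 3

3


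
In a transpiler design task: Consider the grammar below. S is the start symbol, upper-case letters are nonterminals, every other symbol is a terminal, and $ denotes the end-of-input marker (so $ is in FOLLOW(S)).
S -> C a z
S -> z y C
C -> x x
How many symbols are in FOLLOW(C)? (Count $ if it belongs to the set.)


S is the start symbol and does not occur in any rule body, so FOLLOW(S) = {$}.
Examining every occurrence of C in a rule body:
  S -> C a z : C is followed by terminal 'a' -> add 'a'
  S -> z y C : C is at the right end -> add FOLLOW(S) = {$}
  C -> x x : C does not occur in the body -> contributes nothing
FOLLOW(C) = {a, $}
Count: 2

2


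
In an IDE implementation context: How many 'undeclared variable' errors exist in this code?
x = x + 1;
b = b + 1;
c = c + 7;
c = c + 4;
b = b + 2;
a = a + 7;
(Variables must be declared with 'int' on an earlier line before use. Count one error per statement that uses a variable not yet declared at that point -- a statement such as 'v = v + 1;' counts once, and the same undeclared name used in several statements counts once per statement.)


Scanning code line by line:
  Line 1: use 'x' -> ERROR (undeclared)
  Line 2: use 'b' -> ERROR (undeclared)
  Line 3: use 'c' -> ERROR (undeclared)
  Line 4: use 'c' -> ERROR (undeclared)
  Line 5: use 'b' -> ERROR (undeclared)
  Line 6: use 'a' -> ERROR (undeclared)
Total undeclared variable errors: 6

6


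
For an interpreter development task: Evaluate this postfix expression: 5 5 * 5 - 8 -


Processing tokens left to right:
Push 5, Push 5
Pop 5 and 5, compute 5 * 5 = 25, push 25
Push 5
Pop 25 and 5, compute 25 - 5 = 20, push 20
Push 8
Pop 20 and 8, compute 20 - 8 = 12, push 12
Stack result: 12

12


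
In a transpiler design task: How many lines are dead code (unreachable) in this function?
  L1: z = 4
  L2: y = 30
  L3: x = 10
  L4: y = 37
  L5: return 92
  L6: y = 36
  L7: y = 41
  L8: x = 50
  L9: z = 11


Analyzing control flow:
  L1: reachable (before return)
  L2: reachable (before return)
  L3: reachable (before return)
  L4: reachable (before return)
  L5: reachable (return statement)
  L6: DEAD (after return at L5)
  L7: DEAD (after return at L5)
  L8: DEAD (after return at L5)
  L9: DEAD (after return at L5)
Return at L5, total lines = 9
Dead lines: L6 through L9
Count: 4

4


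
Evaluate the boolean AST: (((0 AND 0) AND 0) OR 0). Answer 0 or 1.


Step 1: Evaluate inner node
  0 AND 0 = 0
Step 2: Evaluate next node
  0 AND 0 = 0
Step 3: Evaluate root node
  0 OR 0 = 0

0


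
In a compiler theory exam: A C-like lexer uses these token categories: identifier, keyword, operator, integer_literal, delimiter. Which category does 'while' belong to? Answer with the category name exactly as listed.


Token: 'while'
Checking categories:
  identifier: no
  integer_literal: no
  operator: no
  keyword: YES
  delimiter: no
Category: keyword

keyword


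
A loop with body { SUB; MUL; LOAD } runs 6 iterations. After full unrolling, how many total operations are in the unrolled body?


Loop body operations: SUB, MUL, LOAD (3 ops per iteration)
Unrolling 6 iterations:
  Iteration 1: SUB, MUL, LOAD (3 ops)
  Iteration 2: SUB, MUL, LOAD (3 ops)
  Iteration 3: SUB, MUL, LOAD (3 ops)
  Iteration 4: SUB, MUL, LOAD (3 ops)
  Iteration 5: SUB, MUL, LOAD (3 ops)
  Iteration 6: SUB, MUL, LOAD (3 ops)
Total: 6 iterations * 3 ops/iter = 18 operations

18


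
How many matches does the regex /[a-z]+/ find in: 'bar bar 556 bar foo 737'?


Pattern: /[a-z]+/ (identifiers)
Input: 'bar bar 556 bar foo 737'
Scanning for matches:
  Match 1: 'bar'
  Match 2: 'bar'
  Match 3: 'bar'
  Match 4: 'foo'
Total matches: 4

4


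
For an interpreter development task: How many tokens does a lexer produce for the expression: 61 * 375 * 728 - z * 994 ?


Scanning '61 * 375 * 728 - z * 994'
Token 1: '61' -> integer_literal
Token 2: '*' -> operator
Token 3: '375' -> integer_literal
Token 4: '*' -> operator
Token 5: '728' -> integer_literal
Token 6: '-' -> operator
Token 7: 'z' -> identifier
Token 8: '*' -> operator
Token 9: '994' -> integer_literal
Total tokens: 9

9


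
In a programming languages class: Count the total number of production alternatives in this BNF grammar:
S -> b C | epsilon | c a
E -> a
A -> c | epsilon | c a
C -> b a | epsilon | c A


Counting alternatives per rule:
  S: 3 alternative(s)
  E: 1 alternative(s)
  A: 3 alternative(s)
  C: 3 alternative(s)
Sum: 3 + 1 + 3 + 3 = 10

10


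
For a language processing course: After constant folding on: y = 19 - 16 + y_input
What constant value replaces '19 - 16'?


Identifying constant sub-expression:
  Original: y = 19 - 16 + y_input
  19 and 16 are both compile-time constants
  Evaluating: 19 - 16 = 3
  After folding: y = 3 + y_input

3


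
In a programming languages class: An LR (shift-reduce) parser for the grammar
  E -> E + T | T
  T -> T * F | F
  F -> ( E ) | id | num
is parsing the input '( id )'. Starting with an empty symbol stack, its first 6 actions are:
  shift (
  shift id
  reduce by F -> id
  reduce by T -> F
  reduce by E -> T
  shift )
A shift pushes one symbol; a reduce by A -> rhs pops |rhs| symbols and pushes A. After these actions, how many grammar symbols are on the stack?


Tracking the symbol stack through each action:
  Action 1: shift '(' : push -> stack = [(] (size 1)
  Action 2: shift 'id' : push -> stack = [(, id] (size 2)
  Action 3: reduce by F -> id : pop 1, push F -> stack = [(, F] (size 2)
  Action 4: reduce by T -> F : pop 1, push T -> stack = [(, T] (size 2)
  Action 5: reduce by E -> T : pop 1, push E -> stack = [(, E] (size 2)
  Action 6: shift ')' : push -> stack = [(, E, )] (size 3)
Final stack size: 3

3


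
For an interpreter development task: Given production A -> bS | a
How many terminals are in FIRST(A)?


Production: A -> bS | a
Examining each alternative for leading terminals:
  A -> bS : first terminal = 'b'
  A -> a : first terminal = 'a'
FIRST(A) = {a, b}
Count: 2

2


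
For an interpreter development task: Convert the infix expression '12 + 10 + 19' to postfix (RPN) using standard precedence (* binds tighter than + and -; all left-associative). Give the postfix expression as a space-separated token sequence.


Applying the shunting-yard algorithm:
  Operand 12 -> output
  Push '+' onto operator stack -> op-stack: [+]
  Operand 10 -> output
  See '+' (prec 1); top '+' (prec 1) >= it -> pop '+' to output
  Push '+' onto operator stack -> op-stack: [+]
  Operand 19 -> output
  End of input: pop '+' to output
Postfix result: 12 10 + 19 +

12 10 + 19 +


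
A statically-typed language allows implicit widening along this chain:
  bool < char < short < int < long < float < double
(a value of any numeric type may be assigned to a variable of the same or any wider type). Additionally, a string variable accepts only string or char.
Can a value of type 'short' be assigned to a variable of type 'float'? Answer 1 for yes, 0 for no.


Target variable type: float
Source value type: short
Numeric ranks: short=2, float=5
Widening allowed iff rank(source) <= rank(target): 2 <= 5? Yes
Result: 1

1


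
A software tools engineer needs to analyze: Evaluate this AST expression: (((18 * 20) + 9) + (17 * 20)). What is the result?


Expression: (((18 * 20) + 9) + (17 * 20))
Evaluating step by step:
  18 * 20 = 360
  360 + 9 = 369
  17 * 20 = 340
  369 + 340 = 709
Result: 709

709


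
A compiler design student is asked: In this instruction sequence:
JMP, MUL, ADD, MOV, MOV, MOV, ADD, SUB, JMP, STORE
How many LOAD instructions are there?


Scanning instruction sequence for LOAD:
  Position 1: JMP
  Position 2: MUL
  Position 3: ADD
  Position 4: MOV
  Position 5: MOV
  Position 6: MOV
  Position 7: ADD
  Position 8: SUB
  Position 9: JMP
  Position 10: STORE
Matches at positions: []
Total LOAD count: 0

0


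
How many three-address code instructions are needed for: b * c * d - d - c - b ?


Expression: b * c * d - d - c - b
Generating three-address code (respecting * over +/- precedence):
  Instruction 1: t1 = b * c
  Instruction 2: t2 = t1 * d
  Instruction 3: t3 = t2 - d
  Instruction 4: t4 = t3 - c
  Instruction 5: t5 = t4 - b
Total instructions: 5

5


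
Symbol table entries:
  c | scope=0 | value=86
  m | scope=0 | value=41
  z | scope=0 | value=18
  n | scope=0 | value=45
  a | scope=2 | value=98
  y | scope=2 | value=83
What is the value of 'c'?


Searching symbol table for 'c':
  c | scope=0 | value=86 <- MATCH
  m | scope=0 | value=41
  z | scope=0 | value=18
  n | scope=0 | value=45
  a | scope=2 | value=98
  y | scope=2 | value=83
Found 'c' at scope 0 with value 86

86


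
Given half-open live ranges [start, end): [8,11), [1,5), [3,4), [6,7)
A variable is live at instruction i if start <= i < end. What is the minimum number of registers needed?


Live ranges:
  Var0: [8, 11)
  Var1: [1, 5)
  Var2: [3, 4)
  Var3: [6, 7)
Sweep-line events (position, delta, active):
  pos=1 start -> active=1
  pos=3 start -> active=2
  pos=4 end -> active=1
  pos=5 end -> active=0
  pos=6 start -> active=1
  pos=7 end -> active=0
  pos=8 start -> active=1
  pos=11 end -> active=0
Maximum simultaneous active: 2
Minimum registers needed: 2

2


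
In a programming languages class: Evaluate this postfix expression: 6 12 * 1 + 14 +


Processing tokens left to right:
Push 6, Push 12
Pop 6 and 12, compute 6 * 12 = 72, push 72
Push 1
Pop 72 and 1, compute 72 + 1 = 73, push 73
Push 14
Pop 73 and 14, compute 73 + 14 = 87, push 87
Stack result: 87

87


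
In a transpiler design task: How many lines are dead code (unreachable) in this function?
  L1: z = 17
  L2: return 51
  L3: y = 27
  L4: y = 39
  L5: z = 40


Analyzing control flow:
  L1: reachable (before return)
  L2: reachable (return statement)
  L3: DEAD (after return at L2)
  L4: DEAD (after return at L2)
  L5: DEAD (after return at L2)
Return at L2, total lines = 5
Dead lines: L3 through L5
Count: 3

3


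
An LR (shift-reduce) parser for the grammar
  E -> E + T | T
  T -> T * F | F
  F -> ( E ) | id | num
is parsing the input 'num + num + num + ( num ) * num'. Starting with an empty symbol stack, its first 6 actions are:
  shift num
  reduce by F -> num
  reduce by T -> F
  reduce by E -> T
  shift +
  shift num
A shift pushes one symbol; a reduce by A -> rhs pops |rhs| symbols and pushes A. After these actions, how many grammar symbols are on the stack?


Tracking the symbol stack through each action:
  Action 1: shift 'num' : push -> stack = [num] (size 1)
  Action 2: reduce by F -> num : pop 1, push F -> stack = [F] (size 1)
  Action 3: reduce by T -> F : pop 1, push T -> stack = [T] (size 1)
  Action 4: reduce by E -> T : pop 1, push E -> stack = [E] (size 1)
  Action 5: shift '+' : push -> stack = [E, +] (size 2)
  Action 6: shift 'num' : push -> stack = [E, +, num] (size 3)
Final stack size: 3

3


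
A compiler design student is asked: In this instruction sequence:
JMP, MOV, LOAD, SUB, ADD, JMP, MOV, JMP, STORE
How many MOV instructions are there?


Scanning instruction sequence for MOV:
  Position 1: JMP
  Position 2: MOV <- MATCH
  Position 3: LOAD
  Position 4: SUB
  Position 5: ADD
  Position 6: JMP
  Position 7: MOV <- MATCH
  Position 8: JMP
  Position 9: STORE
Matches at positions: [2, 7]
Total MOV count: 2

2


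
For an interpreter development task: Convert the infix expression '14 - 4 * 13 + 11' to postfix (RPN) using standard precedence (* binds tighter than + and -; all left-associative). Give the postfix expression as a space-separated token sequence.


Applying the shunting-yard algorithm:
  Operand 14 -> output
  Push '-' onto operator stack -> op-stack: [-]
  Operand 4 -> output
  Push '*' onto operator stack -> op-stack: [-, *]
  Operand 13 -> output
  See '+' (prec 1); top '*' (prec 2) >= it -> pop '*' to output
  See '+' (prec 1); top '-' (prec 1) >= it -> pop '-' to output
  Push '+' onto operator stack -> op-stack: [+]
  Operand 11 -> output
  End of input: pop '+' to output
Postfix result: 14 4 13 * - 11 +

14 4 13 * - 11 +


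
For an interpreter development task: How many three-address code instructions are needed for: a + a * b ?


Expression: a + a * b
Generating three-address code (respecting * over +/- precedence):
  Instruction 1: t1 = a * b
  Instruction 2: t2 = a + t1
Total instructions: 2

2


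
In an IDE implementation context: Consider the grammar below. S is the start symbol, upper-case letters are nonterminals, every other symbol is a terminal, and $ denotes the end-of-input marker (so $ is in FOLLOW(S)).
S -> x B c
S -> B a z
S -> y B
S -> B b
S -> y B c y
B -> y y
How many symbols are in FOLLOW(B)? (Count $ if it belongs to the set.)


S is the start symbol and does not occur in any rule body, so FOLLOW(S) = {$}.
Examining every occurrence of B in a rule body:
  S -> x B c : B is followed by terminal 'c' -> add 'c'
  S -> B a z : B is followed by terminal 'a' -> add 'a'
  S -> y B : B is at the right end -> add FOLLOW(S) = {$}
  S -> B b : B is followed by terminal 'b' -> add 'b'
  S -> y B c y : B is followed by terminal 'c' -> add 'c' (already in the set)
  B -> y y : B does not occur in the body -> contributes nothing
FOLLOW(B) = {a, b, c, $}
Count: 4

4


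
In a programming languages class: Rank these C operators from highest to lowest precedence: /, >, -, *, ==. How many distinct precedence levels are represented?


Looking up precedence for each operator:
  / -> precedence 6
  > -> precedence 4
  - -> precedence 5
  * -> precedence 6
  == -> precedence 3
Sorted highest to lowest: /, *, -, >, ==
Distinct precedence values: [6, 5, 4, 3]
Number of distinct levels: 4

4


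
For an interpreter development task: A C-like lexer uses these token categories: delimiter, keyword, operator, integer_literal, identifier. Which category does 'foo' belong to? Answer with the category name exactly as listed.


Token: 'foo'
Checking categories:
  identifier: YES
  integer_literal: no
  operator: no
  keyword: no
  delimiter: no
Category: identifier

identifier


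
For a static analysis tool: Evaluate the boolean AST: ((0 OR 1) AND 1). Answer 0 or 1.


Step 1: Evaluate inner node
  0 OR 1 = 1
Step 2: Evaluate root node
  1 AND 1 = 1

1
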